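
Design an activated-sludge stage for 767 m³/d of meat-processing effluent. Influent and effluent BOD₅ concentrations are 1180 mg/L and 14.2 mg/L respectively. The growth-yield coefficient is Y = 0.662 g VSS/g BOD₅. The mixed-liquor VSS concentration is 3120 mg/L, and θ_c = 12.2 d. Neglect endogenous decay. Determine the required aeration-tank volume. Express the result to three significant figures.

V ≈ 2310 m³

Biomass mass balance (decay neglected): V·X = Y·Q·(S₀ − S)·θ_c, so V = 0.662 × 767 × (1180 − 14.2) × 12.2 / 3120 = 2315 m³.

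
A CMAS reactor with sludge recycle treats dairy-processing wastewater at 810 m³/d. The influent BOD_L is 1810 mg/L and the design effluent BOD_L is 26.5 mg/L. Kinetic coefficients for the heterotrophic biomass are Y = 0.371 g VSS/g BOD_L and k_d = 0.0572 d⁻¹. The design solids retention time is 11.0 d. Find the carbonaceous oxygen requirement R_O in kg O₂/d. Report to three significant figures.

Correct the yield for decay: Y_obs = Y/(1 + k_d θ_c) = 0.371 / (1 + 0.0572 × 11.0) = 0.371 / 1.629 = 0.2277.
ΔS = 1810 − 26.5 = 1784 mg/L, so the substrate removal rate is 810 × 1784/1000 = 1445 kg BOD_L/d.
Net sludge production P_X = 0.2277 × 1445 = 329.0 kg VSS/d.
R_O = Q·(S₀ − S) − 1.42·P_X = 1445 − 1.42 × 329.0 = 977.5 kg O₂/d.

R_O ≈ 977 kg O₂/d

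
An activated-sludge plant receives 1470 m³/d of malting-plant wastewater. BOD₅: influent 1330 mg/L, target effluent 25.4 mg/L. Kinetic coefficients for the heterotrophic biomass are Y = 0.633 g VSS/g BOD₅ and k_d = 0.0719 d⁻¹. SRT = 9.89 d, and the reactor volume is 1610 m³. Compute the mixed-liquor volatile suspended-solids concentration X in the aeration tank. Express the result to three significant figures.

X = Y·Q·ΔS·θ_c / [V·(1 + k_d θ_c)] = 0.633 × 1470 × (1330 − 25.4) × 9.89 / [1610 × (1 + 0.0719 × 9.89)] = 4358 mg/L.

X ≈ 4360 mg/L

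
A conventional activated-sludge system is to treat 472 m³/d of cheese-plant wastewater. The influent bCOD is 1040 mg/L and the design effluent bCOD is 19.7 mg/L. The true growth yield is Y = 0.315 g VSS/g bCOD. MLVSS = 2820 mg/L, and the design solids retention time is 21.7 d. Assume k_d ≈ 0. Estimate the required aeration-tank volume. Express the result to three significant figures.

V ≈ 1170 m³

V·X = Y·Q·ΔS·θ_c gives V = 0.315 × 472 × (1040 − 19.7) × 21.7 / 2820 = 1167 m³.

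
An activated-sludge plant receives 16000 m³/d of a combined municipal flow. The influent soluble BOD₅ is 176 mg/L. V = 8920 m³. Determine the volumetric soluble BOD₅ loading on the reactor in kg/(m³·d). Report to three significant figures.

Volumetric loading L_v = Q·S₀ / V = 16000 × 176 g/m³ / 8920 m³ = 315.7 g/(m³·d) = 0.3157 kg soluble BOD₅/(m³·d).

L_v ≈ 0.316 kg soluble BOD₅/(m³·d)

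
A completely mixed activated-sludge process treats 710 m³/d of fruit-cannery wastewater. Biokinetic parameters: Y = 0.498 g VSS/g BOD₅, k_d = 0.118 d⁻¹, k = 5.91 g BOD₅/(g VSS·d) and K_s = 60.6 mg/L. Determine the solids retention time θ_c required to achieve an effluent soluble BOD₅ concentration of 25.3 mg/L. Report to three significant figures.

At the target effluent, Y k S/(K_s+S) = 0.498×5.91×25.3/85.90 = 0.8669 d⁻¹.
Then 1/θ_c = μ − k_d = 0.8669 − 0.118 = 0.7489 d⁻¹, giving θ_c = 1.335 d.

θ_c ≈ 1.34 d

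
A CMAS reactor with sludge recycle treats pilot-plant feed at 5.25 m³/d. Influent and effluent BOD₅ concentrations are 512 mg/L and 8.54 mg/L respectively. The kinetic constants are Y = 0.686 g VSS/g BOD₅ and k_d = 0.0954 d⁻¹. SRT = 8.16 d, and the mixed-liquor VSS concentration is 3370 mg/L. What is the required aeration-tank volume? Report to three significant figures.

From the SRT design equation V = Y Q (S₀−S) θ_c / [X (1 + k_d θ_c)] = 0.686 × 5.25 × (512 − 8.54) × 8.16 / [3370 × (1 + 0.0954 × 8.16)] = 1.48×10^4 / 5993 = 2.469 m³.

V ≈ 2.47 m³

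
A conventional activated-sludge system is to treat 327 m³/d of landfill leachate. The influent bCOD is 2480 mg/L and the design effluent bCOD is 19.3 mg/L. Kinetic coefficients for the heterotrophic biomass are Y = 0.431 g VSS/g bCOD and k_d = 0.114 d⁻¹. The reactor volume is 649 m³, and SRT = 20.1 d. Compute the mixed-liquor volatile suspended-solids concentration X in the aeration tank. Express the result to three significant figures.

From V·X·(1 + k_d·θ_c) = Y·Q·(S₀ − S)·θ_c: X = 0.431 × 327 × (2480 − 19.3) × 20.1 / [649 × (1 + 0.114 × 20.1)] = 3263 mg/L.

X ≈ 3260 mg/L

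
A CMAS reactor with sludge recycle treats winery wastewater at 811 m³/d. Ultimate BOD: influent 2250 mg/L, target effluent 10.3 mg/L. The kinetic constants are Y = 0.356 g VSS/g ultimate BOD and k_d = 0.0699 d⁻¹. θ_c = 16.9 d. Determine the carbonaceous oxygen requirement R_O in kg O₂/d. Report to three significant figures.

R_O ≈ 1400 kg O₂/d

Correct the yield for decay: Y_obs = Y/(1 + k_d θ_c) = 0.356 / (1 + 0.0699 × 16.9) = 0.356 / 2.181 = 0.1632.
Q·(S₀ − S) = 811 × (2250 − 10.3) × 10⁻³ = 1816 kg/d removed.
P_X = Y_obs·Q·(S₀ − S) = 0.1632 × 1816 = 296.4 kg VSS/d.
Carbonaceous O₂ demand = substrate oxidised − cell-mass equivalent = 1816 − 1.42 × 296.4 = 1395 kg O₂/d.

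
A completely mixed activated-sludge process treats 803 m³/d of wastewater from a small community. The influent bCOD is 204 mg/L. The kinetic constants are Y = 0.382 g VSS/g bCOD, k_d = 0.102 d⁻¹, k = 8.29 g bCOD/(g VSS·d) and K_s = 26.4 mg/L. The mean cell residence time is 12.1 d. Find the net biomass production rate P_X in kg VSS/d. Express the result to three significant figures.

P_X ≈ 27.8 kg VSS/d

For a completely mixed reactor with recycle the Lawrence–McCarty relation gives S = K_s·(1 + k_d·θ_c) / [θ_c·(Y·k − k_d) − 1] = 26.4 × (1 + 0.102 × 12.1) / [12.1 × (0.382 × 8.29 − 0.102) − 1] = 58.98 / 36.08 = 1.635 mg/L.
Correct the yield for decay: Y_obs = Y/(1 + k_d θ_c) = 0.382 / (1 + 0.102 × 12.1) = 0.382 / 2.234 = 0.1710.
Substrate removed = Q·(S₀ − S) = 803 m³/d × (204 − 1.63) g/m³ = 1.63×10^5 g/d = 162.5 kg/d.
Net biomass production P_X = Y_obs × Q·(S₀ − S) = 0.1710 × 162.5 = 27.78 kg VSS/d.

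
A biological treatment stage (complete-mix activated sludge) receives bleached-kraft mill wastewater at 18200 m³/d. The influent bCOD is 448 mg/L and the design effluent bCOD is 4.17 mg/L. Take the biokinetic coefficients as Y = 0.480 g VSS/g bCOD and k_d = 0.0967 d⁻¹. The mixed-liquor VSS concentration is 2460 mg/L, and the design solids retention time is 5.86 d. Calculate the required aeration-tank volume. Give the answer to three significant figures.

Steady-state biomass mass balance: V·X·(1 + k_d·θ_c) = Y·Q·(S₀ − S)·θ_c, so V = 0.480 × 18200 × (448 − 4.17) × 5.86 / [2460 × (1 + 0.0967 × 5.86)] = 2.27×10^7 / 3854 = 5895 m³.

V ≈ 5900 m³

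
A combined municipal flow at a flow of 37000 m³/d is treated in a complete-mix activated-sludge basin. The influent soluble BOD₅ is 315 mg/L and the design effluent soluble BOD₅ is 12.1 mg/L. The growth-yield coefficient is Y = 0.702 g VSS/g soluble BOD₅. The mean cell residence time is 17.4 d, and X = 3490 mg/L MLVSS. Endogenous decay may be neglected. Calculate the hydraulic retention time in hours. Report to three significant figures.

τ ≈ 25.4 h

V·X = Y·Q·ΔS·θ_c gives V = 0.702 × 37000 × (315 − 12.1) × 17.4 / 3490 = 39225 m³.
HRT = V/Q = 39225 m³ / 37000 m³·d⁻¹ = 1.060 d × 24 = 25.44 h.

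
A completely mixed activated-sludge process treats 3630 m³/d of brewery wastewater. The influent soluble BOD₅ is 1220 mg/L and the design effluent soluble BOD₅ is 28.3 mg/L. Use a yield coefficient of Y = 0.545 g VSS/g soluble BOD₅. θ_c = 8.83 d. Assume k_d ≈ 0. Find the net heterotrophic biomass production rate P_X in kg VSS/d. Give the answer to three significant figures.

P_X ≈ 2360 kg VSS/d

No decay correction is needed, so Y_obs = Y = 0.545.
ΔS = 1220 − 28.3 = 1192 mg/L, so the substrate removal rate is 3630 × 1192/1000 = 4326 kg soluble BOD₅/d.
Biomass produced: P_X = Y_obs·Q·ΔS = 0.5450 × 4326 ≈ 2358 kg VSS/d.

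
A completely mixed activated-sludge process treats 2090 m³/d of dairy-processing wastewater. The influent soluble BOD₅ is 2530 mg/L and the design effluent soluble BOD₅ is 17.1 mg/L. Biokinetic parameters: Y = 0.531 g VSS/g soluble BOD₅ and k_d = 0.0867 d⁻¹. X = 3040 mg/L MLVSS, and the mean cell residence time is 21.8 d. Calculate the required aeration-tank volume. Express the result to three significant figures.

V ≈ 6920 m³

Rearranging the biomass balance for a CMAS with decay, V = Y·Q·ΔS·θ_c / [X·(1+k_d θ_c)] = 0.531 × 2090 × (2530 − 17.1) × 21.8 / [3040 × (1 + 0.0867 × 21.8)] = 6.08×10^7 / 8786 = 6920 m³.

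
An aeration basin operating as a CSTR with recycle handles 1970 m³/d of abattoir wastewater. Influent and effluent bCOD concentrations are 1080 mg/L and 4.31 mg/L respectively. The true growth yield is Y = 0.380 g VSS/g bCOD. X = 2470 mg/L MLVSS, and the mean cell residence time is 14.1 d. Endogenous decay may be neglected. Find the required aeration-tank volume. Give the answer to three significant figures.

V ≈ 4600 m³

V·X = Y·Q·ΔS·θ_c gives V = 0.380 × 1970 × (1080 − 4.31) × 14.1 / 2470 = 4597 m³.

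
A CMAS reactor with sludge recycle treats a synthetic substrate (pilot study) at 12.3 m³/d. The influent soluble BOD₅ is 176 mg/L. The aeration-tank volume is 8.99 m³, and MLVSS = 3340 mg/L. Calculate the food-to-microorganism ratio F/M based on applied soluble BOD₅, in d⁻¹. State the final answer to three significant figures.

F/M ≈ 0.0721 d⁻¹

F/M = Q·S₀ / (V·X) = 12.3 × 176 / (8.990 × 3340) = 0.07210 g soluble BOD₅·(g VSS·d)⁻¹.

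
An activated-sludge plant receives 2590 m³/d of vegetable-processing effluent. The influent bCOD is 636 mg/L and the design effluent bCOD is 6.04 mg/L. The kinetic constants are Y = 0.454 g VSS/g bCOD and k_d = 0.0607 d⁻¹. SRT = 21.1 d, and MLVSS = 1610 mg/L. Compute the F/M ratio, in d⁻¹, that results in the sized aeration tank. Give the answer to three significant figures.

Rearranging the biomass balance for a CMAS with decay, V = Y·Q·ΔS·θ_c / [X·(1+k_d θ_c)] = 0.454 × 2590 × (636 − 6.04) × 21.1 / [1610 × (1 + 0.0607 × 21.1)] = 1.56×10^7 / 3672 = 4256 m³.
Food-to-microorganism ratio F/M = Q S₀ / (V X) = 2590 × 636 / (4256 × 1610) = 0.2404 d⁻¹.

F/M ≈ 0.240 d⁻¹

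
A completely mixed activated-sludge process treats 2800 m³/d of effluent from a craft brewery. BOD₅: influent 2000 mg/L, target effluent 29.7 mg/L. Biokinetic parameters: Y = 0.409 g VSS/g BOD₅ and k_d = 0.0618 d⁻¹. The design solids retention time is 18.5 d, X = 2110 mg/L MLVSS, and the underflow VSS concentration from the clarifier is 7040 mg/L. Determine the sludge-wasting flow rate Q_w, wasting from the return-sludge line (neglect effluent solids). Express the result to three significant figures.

From the SRT design equation V = Y Q (S₀−S) θ_c / [X (1 + k_d θ_c)] = 0.409 × 2800 × (2000 − 29.7) × 18.5 / [2110 × (1 + 0.0618 × 18.5)] = 4.17×10^7 / 4522 = 9230 m³.
θ_c = V·X/(Q_w·X_r) when wasting from the recycle, so Q_w = V·X/(θ_c·X_r) = 9230 × 2110 / (18.5 × 7040) = 149.5 m³/d.

Q_w ≈ 150 m³/d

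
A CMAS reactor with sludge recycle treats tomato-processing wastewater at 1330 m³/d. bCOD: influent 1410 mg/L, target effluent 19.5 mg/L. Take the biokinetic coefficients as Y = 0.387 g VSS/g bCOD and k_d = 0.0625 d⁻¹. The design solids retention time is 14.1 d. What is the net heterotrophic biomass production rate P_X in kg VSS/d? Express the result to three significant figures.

Observed yield with endogenous decay: Y_obs = Y / (1 + k_d·θ_c) = 0.387 / (1 + 0.0625 × 14.1) = 0.387 / 1.881 = 0.2057 g VSS/g bCOD.
ΔS = 1410 − 19.5 = 1390 mg/L, so the substrate removal rate is 1330 × 1390/1000 = 1849 kg bCOD/d.
P_X = Y_obs · Q(S₀ − S) = 0.2057 × 1849 = 380.4 kg VSS/d.

P_X ≈ 380 kg VSS/d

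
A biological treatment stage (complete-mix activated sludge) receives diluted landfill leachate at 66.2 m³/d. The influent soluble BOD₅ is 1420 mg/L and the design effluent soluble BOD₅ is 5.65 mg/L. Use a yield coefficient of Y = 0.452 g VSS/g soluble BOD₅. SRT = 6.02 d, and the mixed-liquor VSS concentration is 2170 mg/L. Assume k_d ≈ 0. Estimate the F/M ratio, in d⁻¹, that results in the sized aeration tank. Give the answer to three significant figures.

With k_d = 0 the design equation reduces to V = Y Q (S₀−S) θ_c / X = 0.452 × 66.2 × (1420 − 5.65) × 6.02 / 2170 = 117.4 m³.
Food-to-microorganism ratio F/M = Q S₀ / (V X) = 66.2 × 1420 / (117.4 × 2170) = 0.3690 d⁻¹.

F/M ≈ 0.369 d⁻¹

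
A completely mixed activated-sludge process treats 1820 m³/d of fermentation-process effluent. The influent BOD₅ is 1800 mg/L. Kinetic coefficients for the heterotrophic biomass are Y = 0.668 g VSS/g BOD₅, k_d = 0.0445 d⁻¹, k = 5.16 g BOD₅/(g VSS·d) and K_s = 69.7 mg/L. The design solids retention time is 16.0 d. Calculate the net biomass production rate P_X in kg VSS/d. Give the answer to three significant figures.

P_X ≈ 1280 kg VSS/d

For a completely mixed reactor with recycle the Lawrence–McCarty relation gives S = K_s·(1 + k_d·θ_c) / [θ_c·(Y·k − k_d) − 1] = 69.7 × (1 + 0.0445 × 16.0) / [16.0 × (0.668 × 5.16 − 0.0445) − 1] = 119.3 / 53.44 = 2.233 mg/L.
Correct the yield for decay: Y_obs = Y/(1 + k_d θ_c) = 0.668 / (1 + 0.0445 × 16.0) = 0.668 / 1.712 = 0.3902.
Mass of BOD₅ removed per day: Q(S₀ − S) = 1820 × 1798 g/m³ = 3272 kg/d.
Biomass produced: P_X = Y_obs·Q·ΔS = 0.3902 × 3272 ≈ 1277 kg VSS/d.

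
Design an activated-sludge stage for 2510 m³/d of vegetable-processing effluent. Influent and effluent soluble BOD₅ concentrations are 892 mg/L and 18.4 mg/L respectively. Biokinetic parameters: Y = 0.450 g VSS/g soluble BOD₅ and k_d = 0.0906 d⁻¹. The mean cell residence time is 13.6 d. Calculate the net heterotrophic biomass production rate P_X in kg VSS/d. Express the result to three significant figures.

Y_obs = Y / (1 + k_d θ_c) = 0.450 / (1 + 0.0906 × 13.6) = 0.450 / 2.232 = 0.2016.
Q·(S₀ − S) = 2510 × (892 − 18.4) × 10⁻³ = 2193 kg/d removed.
So the net sludge growth is P_X = 0.2016 × 2193 = 442.1 kg VSS/d.

P_X ≈ 442 kg VSS/d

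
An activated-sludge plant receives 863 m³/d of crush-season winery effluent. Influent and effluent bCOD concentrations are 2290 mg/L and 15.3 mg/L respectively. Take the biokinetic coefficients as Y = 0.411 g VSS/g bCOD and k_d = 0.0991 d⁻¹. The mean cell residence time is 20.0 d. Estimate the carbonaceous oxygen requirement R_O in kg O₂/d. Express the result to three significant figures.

Correct the yield for decay: Y_obs = Y/(1 + k_d θ_c) = 0.411 / (1 + 0.0991 × 20.0) = 0.411 / 2.982 = 0.1378.
ΔS = 2290 − 15.3 = 2275 mg/L, so the substrate removal rate is 863 × 2275/1000 = 1963 kg bCOD/d.
Net sludge production P_X = 0.1378 × 1963 = 270.6 kg VSS/d.
R_O = Q·ΔS − 1.42 P_X = 1963 − 384.2 = 1579 kg O₂/d.

R_O ≈ 1580 kg O₂/d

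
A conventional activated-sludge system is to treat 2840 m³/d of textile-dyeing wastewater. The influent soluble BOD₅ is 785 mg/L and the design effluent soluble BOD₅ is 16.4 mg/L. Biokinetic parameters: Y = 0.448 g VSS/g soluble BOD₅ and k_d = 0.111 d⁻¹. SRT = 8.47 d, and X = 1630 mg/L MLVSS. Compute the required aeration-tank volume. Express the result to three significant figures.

From the SRT design equation V = Y Q (S₀−S) θ_c / [X (1 + k_d θ_c)] = 0.448 × 2840 × (785 − 16.4) × 8.47 / [1630 × (1 + 0.111 × 8.47)] = 8.28×10^6 / 3162 = 2619 m³.

V ≈ 2620 m³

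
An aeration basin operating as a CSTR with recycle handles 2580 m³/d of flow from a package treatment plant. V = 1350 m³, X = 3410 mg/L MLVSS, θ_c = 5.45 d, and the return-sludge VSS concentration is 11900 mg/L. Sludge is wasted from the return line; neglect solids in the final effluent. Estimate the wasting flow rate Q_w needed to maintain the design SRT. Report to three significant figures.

Wasting from the return line (neglecting effluent solids): Q_w = V·X / (θ_c·X_r) = 1350 × 3410 / (5.45 × 11900) = 70.98 m³/d.

Q_w ≈ 71.0 m³/d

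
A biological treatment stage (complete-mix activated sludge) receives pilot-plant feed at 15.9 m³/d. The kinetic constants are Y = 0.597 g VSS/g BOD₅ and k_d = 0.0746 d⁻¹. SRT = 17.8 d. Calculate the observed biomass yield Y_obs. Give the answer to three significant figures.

Y_obs = Y / (1 + k_d θ_c) = 0.597 / (1 + 0.0746 × 17.8) = 0.597 / 2.328 = 0.2565.

Y_obs ≈ 0.256 g VSS/g BOD₅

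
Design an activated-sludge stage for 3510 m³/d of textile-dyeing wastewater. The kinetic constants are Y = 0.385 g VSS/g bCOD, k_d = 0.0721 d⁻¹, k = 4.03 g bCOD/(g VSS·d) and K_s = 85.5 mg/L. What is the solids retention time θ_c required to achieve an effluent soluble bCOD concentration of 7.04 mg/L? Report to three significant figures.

Specific growth rate at S = 7.04 mg/L: μ = YkS/(K_s+S) = 0.385·4.03·7.04/(85.5+7.04) = 0.1180 d⁻¹.
θ_c = 1/(μ − k_d) = 1/(0.1180 − 0.0721) = 1/0.04593 = 21.77 d.

θ_c ≈ 21.8 d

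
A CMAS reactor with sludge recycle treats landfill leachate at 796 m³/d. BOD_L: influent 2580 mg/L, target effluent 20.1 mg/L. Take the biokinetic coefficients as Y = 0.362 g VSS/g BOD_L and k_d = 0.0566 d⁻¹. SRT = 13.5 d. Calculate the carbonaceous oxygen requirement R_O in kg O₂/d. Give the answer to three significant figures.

R_O ≈ 1440 kg O₂/d

Correct the yield for decay: Y_obs = Y/(1 + k_d θ_c) = 0.362 / (1 + 0.0566 × 13.5) = 0.362 / 1.764 = 0.2052.
ΔS = 2580 − 20.1 = 2560 mg/L, so the substrate removal rate is 796 × 2560/1000 = 2038 kg BOD_L/d.
Net sludge production P_X = 0.2052 × 2038 = 418.1 kg VSS/d.
R_O = Q·(S₀ − S) − 1.42·P_X = 2038 − 1.42 × 418.1 = 1444 kg O₂/d.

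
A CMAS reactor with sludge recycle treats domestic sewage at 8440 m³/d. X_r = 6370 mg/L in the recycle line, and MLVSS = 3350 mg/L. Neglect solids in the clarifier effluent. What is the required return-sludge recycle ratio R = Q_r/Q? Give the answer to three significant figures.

R = Q_r/Q = X/(X_r − X) = 3350 / (6370 − 3350) = 1.109.

R ≈ 1.11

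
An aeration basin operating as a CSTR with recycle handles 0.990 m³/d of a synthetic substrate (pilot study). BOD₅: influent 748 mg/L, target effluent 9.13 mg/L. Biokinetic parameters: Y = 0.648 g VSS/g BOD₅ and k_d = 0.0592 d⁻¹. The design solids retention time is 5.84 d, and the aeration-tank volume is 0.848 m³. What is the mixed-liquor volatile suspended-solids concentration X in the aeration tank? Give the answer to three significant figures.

X ≈ 2430 mg/L

From V·X·(1 + k_d·θ_c) = Y·Q·(S₀ − S)·θ_c: X = 0.648 × 0.990 × (748 − 9.13) × 5.84 / [0.848 × (1 + 0.0592 × 5.84)] = 2426 mg/L.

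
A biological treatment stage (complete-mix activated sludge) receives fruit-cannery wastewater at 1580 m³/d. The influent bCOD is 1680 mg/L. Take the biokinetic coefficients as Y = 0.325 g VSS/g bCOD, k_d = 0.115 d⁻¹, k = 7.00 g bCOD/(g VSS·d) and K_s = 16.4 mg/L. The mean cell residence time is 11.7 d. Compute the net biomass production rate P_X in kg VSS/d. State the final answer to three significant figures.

From the Monod/SRT balance for a CMAS, S = K_s·(1+k_d θ_c)/[θ_c·(Y k − k_d) − 1] = 16.4 × (1 + 0.115 × 11.7) / [11.7 × (0.325 × 7.00 − 0.115) − 1] = 38.47 / 24.27 = 1.585 mg/L.
Observed yield with endogenous decay: Y_obs = Y / (1 + k_d·θ_c) = 0.325 / (1 + 0.115 × 11.7) = 0.325 / 2.345 = 0.1386 g VSS/g bCOD.
Mass of bCOD removed per day: Q(S₀ − S) = 1580 × 1678 g/m³ = 2652 kg/d.
Net biomass production P_X = Y_obs × Q·(S₀ − S) = 0.1386 × 2652 = 367.5 kg VSS/d.

P_X ≈ 367 kg VSS/d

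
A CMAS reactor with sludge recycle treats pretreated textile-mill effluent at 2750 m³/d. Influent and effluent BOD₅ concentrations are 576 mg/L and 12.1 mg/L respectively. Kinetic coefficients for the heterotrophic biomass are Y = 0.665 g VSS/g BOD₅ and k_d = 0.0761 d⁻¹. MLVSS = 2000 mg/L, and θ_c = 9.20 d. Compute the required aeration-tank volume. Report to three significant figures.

From the SRT design equation V = Y Q (S₀−S) θ_c / [X (1 + k_d θ_c)] = 0.665 × 2750 × (576 − 12.1) × 9.20 / [2000 × (1 + 0.0761 × 9.20)] = 9.49×10^6 / 3400 = 2790 m³.

V ≈ 2790 m³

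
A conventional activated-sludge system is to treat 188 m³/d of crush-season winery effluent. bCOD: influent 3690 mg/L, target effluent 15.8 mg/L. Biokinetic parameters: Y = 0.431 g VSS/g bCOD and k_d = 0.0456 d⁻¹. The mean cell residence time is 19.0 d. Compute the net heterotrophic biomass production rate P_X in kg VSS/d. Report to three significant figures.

Observed yield with endogenous decay: Y_obs = Y / (1 + k_d·θ_c) = 0.431 / (1 + 0.0456 × 19.0) = 0.431 / 1.866 = 0.2309 g VSS/g bCOD.
Q·(S₀ − S) = 188 × (3690 − 15.8) × 10⁻³ = 690.7 kg/d removed.
Net biomass production P_X = Y_obs × Q·(S₀ − S) = 0.2309 × 690.7 = 159.5 kg VSS/d.

P_X ≈ 160 kg VSS/d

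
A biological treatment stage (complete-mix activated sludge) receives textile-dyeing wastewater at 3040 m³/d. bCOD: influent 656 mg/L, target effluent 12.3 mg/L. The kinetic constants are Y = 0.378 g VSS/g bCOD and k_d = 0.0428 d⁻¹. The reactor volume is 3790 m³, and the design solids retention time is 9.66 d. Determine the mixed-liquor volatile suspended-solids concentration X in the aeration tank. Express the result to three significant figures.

X ≈ 1330 mg/L

From V·X·(1 + k_d·θ_c) = Y·Q·(S₀ − S)·θ_c: X = 0.378 × 3040 × (656 − 12.3) × 9.66 / [3790 × (1 + 0.0428 × 9.66)] = 1334 mg/L.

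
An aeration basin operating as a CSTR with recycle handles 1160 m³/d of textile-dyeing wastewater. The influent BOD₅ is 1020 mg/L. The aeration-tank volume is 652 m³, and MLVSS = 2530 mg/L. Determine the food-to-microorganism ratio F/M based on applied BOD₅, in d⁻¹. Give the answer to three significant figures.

F/M = Q·S₀ / (V·X) = 1160 × 1020 / (652.0 × 2530) = 0.7173 g BOD₅·(g VSS·d)⁻¹.

F/M ≈ 0.717 d⁻¹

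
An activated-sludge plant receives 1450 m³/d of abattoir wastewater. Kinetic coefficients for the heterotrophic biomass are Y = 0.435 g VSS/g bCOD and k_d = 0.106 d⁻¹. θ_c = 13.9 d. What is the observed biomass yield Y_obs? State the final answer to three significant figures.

Y_obs ≈ 0.176 g VSS/g bCOD

Observed yield with endogenous decay: Y_obs = Y / (1 + k_d·θ_c) = 0.435 / (1 + 0.106 × 13.9) = 0.435 / 2.473 = 0.1759 g VSS/g bCOD.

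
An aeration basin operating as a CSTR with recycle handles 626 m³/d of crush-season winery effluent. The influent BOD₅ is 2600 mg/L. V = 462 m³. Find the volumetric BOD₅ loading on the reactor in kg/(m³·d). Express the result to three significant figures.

Applied BOD₅ load per unit volume = Q·S₀/V = (626 × 2600/1000)/462.0 = 3.523 kg BOD₅·m⁻³·d⁻¹.

L_v ≈ 3.52 kg BOD₅/(m³·d)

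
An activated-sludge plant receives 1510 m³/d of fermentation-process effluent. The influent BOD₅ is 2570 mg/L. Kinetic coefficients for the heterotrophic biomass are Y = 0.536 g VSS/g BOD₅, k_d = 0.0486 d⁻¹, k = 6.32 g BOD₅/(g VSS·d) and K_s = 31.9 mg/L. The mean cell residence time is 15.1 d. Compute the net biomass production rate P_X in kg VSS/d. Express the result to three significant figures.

P_X ≈ 1200 kg VSS/d

Effluent substrate depends only on kinetics and SRT: S = K_s(1 + k_d θ_c) / [θ_c(Yk − k_d) − 1] = 31.9 × (1 + 0.0486 × 15.1) / [15.1 × (0.536 × 6.32 − 0.0486) − 1] = 55.31 / 49.42 = 1.119 mg/L.
Correct the yield for decay: Y_obs = Y/(1 + k_d θ_c) = 0.536 / (1 + 0.0486 × 15.1) = 0.536 / 1.734 = 0.3091.
ΔS = 2570 − 1.12 = 2569 mg/L, so the substrate removal rate is 1510 × 2569/1000 = 3879 kg BOD₅/d.
P_X = Y_obs · Q(S₀ − S) = 0.3091 × 3879 = 1199 kg VSS/d.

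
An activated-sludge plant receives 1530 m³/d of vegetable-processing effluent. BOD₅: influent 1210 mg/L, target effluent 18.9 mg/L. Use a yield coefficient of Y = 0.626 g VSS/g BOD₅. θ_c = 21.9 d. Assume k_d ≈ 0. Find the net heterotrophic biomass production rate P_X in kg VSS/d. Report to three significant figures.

P_X ≈ 1140 kg VSS/d

Since k_d ≈ 0, Y_obs = Y = 0.626 g VSS/g BOD₅.
Q·(S₀ − S) = 1530 × (1210 − 18.9) × 10⁻³ = 1822 kg/d removed.
P_X = Y_obs · Q(S₀ − S) = 0.6260 × 1822 = 1141 kg VSS/d.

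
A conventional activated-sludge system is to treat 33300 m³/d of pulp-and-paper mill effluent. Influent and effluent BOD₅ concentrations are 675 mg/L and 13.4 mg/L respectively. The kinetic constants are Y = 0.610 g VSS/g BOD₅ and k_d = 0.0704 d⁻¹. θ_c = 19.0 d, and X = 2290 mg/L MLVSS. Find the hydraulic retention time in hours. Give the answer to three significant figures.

From the SRT design equation V = Y Q (S₀−S) θ_c / [X (1 + k_d θ_c)] = 0.610 × 33300 × (675 − 13.4) × 19.0 / [2290 × (1 + 0.0704 × 19.0)] = 2.55×10^8 / 5353 = 47700 m³.
τ = V/Q = 47700/33300 = 1.432 d, or 34.38 h.

τ ≈ 34.4 h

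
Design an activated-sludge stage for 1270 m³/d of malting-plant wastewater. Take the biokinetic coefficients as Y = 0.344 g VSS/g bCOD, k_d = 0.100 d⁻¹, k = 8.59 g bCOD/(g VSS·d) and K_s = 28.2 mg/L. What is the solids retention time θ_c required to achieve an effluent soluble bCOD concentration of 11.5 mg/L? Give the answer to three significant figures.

At the target effluent, Y k S/(K_s+S) = 0.344×8.59×11.5/39.70 = 0.8560 d⁻¹.
θ_c = 1/(μ − k_d) = 1/(0.8560 − 0.100) = 1/0.7560 = 1.323 d.

θ_c ≈ 1.32 d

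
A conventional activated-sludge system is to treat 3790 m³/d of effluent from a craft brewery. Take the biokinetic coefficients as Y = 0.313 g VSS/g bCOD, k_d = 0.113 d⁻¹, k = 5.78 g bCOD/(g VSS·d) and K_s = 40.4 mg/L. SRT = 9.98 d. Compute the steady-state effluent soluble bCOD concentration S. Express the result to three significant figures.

S ≈ 5.40 mg/L

From the Monod/SRT balance for a CMAS, S = K_s·(1+k_d θ_c)/[θ_c·(Y k − k_d) − 1] = 40.4 × (1 + 0.113 × 9.98) / [9.98 × (0.313 × 5.78 − 0.113) − 1] = 85.96 / 15.93 = 5.397 mg/L.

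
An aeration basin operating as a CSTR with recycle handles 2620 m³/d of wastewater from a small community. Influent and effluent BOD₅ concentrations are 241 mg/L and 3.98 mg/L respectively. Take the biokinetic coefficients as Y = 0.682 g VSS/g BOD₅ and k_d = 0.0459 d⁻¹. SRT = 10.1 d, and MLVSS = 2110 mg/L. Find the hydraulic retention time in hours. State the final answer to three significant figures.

Rearranging the biomass balance for a CMAS with decay, V = Y·Q·ΔS·θ_c / [X·(1+k_d θ_c)] = 0.682 × 2620 × (241 − 3.98) × 10.1 / [2110 × (1 + 0.0459 × 10.1)] = 4.28×10^6 / 3088 = 1385 m³.
HRT = V/Q = 1385 m³ / 2620 m³·d⁻¹ = 0.5287 d × 24 = 12.69 h.

τ ≈ 12.7 h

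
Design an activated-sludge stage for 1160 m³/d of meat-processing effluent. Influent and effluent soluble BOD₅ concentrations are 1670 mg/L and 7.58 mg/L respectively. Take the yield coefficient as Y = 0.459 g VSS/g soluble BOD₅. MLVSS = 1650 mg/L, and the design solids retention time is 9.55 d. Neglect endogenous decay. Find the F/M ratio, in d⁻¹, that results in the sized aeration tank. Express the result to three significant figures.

Biomass mass balance (decay neglected): V·X = Y·Q·(S₀ − S)·θ_c, so V = 0.459 × 1160 × (1670 − 7.58) × 9.55 / 1650 = 5123 m³.
F/M = applied load / biomass = Q·S₀/(V·X) = 1160 × 1670 / (5123 × 1650) = 0.2292 d⁻¹.

F/M ≈ 0.229 d⁻¹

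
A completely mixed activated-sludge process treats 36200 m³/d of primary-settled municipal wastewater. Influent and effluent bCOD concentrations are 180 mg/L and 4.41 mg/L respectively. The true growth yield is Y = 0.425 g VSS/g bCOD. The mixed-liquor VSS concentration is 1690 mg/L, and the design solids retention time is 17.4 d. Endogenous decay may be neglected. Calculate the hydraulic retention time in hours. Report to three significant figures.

τ ≈ 18.4 h

V·X = Y·Q·ΔS·θ_c gives V = 0.425 × 36200 × (180 − 4.41) × 17.4 / 1690 = 27814 m³.
τ = V/Q = 27814/36200 = 0.7683 d, or 18.44 h.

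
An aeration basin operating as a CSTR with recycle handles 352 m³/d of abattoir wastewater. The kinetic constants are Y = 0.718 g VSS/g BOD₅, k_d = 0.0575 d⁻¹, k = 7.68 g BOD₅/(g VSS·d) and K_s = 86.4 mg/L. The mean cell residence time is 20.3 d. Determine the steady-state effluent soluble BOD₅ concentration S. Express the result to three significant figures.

For a completely mixed reactor with recycle the Lawrence–McCarty relation gives S = K_s·(1 + k_d·θ_c) / [θ_c·(Y·k − k_d) − 1] = 86.4 × (1 + 0.0575 × 20.3) / [20.3 × (0.718 × 7.68 − 0.0575) − 1] = 187.3 / 109.8 = 1.706 mg/L.

S ≈ 1.71 mg/L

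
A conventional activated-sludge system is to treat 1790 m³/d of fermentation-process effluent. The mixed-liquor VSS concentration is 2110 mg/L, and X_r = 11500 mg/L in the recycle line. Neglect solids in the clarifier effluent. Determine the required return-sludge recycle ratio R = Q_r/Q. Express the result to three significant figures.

R ≈ 0.225

R = Q_r/Q = X/(X_r − X) = 2110 / (11500 − 2110) = 0.2247.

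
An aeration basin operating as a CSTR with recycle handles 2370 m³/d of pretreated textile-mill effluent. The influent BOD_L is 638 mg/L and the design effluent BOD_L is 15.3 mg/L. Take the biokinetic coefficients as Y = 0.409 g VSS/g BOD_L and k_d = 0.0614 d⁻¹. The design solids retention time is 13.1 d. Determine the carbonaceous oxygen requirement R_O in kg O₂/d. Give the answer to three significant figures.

R_O ≈ 1000 kg O₂/d

Y_obs = Y / (1 + k_d θ_c) = 0.409 / (1 + 0.0614 × 13.1) = 0.409 / 1.804 = 0.2267.
Substrate removed = Q·(S₀ − S) = 2370 m³/d × (638 − 15.3) g/m³ = 1.48×10^6 g/d = 1476 kg/d.
P_X = Y_obs·Q·(S₀ − S) = 0.2267 × 1476 = 334.5 kg VSS/d.
R_O = Q·ΔS − 1.42 P_X = 1476 − 475.0 = 1001 kg O₂/d.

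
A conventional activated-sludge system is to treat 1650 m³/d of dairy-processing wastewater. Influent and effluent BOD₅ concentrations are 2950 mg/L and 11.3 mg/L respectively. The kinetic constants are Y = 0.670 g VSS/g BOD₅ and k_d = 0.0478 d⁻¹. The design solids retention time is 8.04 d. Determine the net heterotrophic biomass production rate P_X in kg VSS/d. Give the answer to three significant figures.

P_X ≈ 2350 kg VSS/d

Correct the yield for decay: Y_obs = Y/(1 + k_d θ_c) = 0.670 / (1 + 0.0478 × 8.04) = 0.670 / 1.384 = 0.4840.
Q·(S₀ − S) = 1650 × (2950 − 11.3) × 10⁻³ = 4849 kg/d removed.
So the net sludge growth is P_X = 0.4840 × 4849 = 2347 kg VSS/d.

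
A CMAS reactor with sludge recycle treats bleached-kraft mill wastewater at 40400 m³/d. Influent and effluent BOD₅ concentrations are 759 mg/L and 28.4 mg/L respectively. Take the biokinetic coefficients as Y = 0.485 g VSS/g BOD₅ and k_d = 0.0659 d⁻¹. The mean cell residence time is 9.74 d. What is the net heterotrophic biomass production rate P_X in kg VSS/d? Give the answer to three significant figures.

Y_obs = Y / (1 + k_d θ_c) = 0.485 / (1 + 0.0659 × 9.74) = 0.485 / 1.642 = 0.2954.
Q·(S₀ − S) = 40400 × (759 − 28.4) × 10⁻³ = 29516 kg/d removed.
So the net sludge growth is P_X = 0.2954 × 29516 = 8719 kg VSS/d.

P_X ≈ 8720 kg VSS/d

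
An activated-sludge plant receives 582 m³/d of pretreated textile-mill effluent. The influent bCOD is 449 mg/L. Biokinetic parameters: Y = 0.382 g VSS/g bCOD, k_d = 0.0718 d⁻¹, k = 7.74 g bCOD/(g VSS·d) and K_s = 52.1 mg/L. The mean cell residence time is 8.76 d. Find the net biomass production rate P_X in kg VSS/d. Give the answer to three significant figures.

P_X ≈ 60.8 kg VSS/d

From the Monod/SRT balance for a CMAS, S = K_s·(1+k_d θ_c)/[θ_c·(Y k − k_d) − 1] = 52.1 × (1 + 0.0718 × 8.76) / [8.76 × (0.382 × 7.74 − 0.0718) − 1] = 84.87 / 24.27 = 3.497 mg/L.
The observed yield is Y_obs = Y/(1 + k_d·θ_c) = 0.382 / (1 + 0.0718 × 8.76) = 0.382 / 1.629 = 0.2345 g VSS per g bCOD removed.
Mass of bCOD removed per day: Q(S₀ − S) = 582 × 445.5 g/m³ = 259.3 kg/d.
So the net sludge growth is P_X = 0.2345 × 259.3 = 60.80 kg VSS/d.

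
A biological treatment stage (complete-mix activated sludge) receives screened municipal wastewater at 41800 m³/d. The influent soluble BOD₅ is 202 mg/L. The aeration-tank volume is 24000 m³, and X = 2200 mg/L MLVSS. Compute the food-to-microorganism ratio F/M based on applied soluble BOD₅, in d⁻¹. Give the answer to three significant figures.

Food-to-microorganism ratio F/M = Q S₀ / (V X) = 41800 × 202 / (24000 × 2200) = 0.1599 d⁻¹.

F/M ≈ 0.160 d⁻¹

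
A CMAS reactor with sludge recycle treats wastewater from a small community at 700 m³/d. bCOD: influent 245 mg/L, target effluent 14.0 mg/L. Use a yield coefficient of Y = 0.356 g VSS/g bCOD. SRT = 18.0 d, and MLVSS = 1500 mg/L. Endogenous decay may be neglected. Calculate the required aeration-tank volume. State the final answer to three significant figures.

V·X = Y·Q·ΔS·θ_c gives V = 0.356 × 700 × (245 − 14.0) × 18.0 / 1500 = 690.8 m³.

V ≈ 691 m³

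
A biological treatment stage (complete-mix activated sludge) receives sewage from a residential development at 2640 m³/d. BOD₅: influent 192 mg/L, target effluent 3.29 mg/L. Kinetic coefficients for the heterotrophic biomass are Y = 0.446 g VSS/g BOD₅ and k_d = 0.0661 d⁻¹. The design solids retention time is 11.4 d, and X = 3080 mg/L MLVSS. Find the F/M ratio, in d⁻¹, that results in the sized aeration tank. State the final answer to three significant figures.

F/M ≈ 0.351 d⁻¹

From the SRT design equation V = Y Q (S₀−S) θ_c / [X (1 + k_d θ_c)] = 0.446 × 2640 × (192 − 3.29) × 11.4 / [3080 × (1 + 0.0661 × 11.4)] = 2.53×10^6 / 5401 = 469.0 m³.
F/M = applied load / biomass = Q·S₀/(V·X) = 2640 × 192 / (469.0 × 3080) = 0.3509 d⁻¹.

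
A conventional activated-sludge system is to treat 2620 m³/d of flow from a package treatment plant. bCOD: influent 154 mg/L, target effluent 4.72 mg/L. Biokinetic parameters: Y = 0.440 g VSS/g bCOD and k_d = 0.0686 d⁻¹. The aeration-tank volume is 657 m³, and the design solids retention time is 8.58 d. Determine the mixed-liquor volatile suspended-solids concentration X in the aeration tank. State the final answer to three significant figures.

Solving the biomass balance for X: X = Y Q (S₀−S) θ_c / [V (1+k_d θ_c)] = 0.440 × 2620 × (154 − 4.72) × 8.58 / [657 × (1 + 0.0686 × 8.58)] = 1415 mg/L.

X ≈ 1410 mg/L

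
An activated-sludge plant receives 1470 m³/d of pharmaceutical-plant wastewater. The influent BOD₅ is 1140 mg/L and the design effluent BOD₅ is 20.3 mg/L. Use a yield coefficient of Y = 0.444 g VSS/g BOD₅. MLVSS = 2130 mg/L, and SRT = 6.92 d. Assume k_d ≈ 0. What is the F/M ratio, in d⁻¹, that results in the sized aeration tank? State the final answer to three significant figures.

Biomass mass balance (decay neglected): V·X = Y·Q·(S₀ − S)·θ_c, so V = 0.444 × 1470 × (1140 − 20.3) × 6.92 / 2130 = 2374 m³.
Food-to-microorganism ratio F/M = Q S₀ / (V X) = 1470 × 1140 / (2374 × 2130) = 0.3314 d⁻¹.

F/M ≈ 0.331 d⁻¹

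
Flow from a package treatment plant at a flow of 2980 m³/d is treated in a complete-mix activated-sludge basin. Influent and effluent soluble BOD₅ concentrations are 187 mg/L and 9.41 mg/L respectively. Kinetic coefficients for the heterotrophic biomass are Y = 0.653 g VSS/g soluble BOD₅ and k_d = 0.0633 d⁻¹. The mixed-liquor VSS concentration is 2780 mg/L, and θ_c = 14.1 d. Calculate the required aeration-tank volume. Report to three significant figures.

From the SRT design equation V = Y Q (S₀−S) θ_c / [X (1 + k_d θ_c)] = 0.653 × 2980 × (187 − 9.41) × 14.1 / [2780 × (1 + 0.0633 × 14.1)] = 4.87×10^6 / 5261 = 926.1 m³.

V ≈ 926 m³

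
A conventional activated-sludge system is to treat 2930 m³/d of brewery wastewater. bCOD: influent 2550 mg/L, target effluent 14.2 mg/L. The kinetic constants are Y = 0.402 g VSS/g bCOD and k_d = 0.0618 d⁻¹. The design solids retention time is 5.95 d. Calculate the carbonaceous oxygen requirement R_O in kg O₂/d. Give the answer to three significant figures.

R_O ≈ 4330 kg O₂/d

The observed yield is Y_obs = Y/(1 + k_d·θ_c) = 0.402 / (1 + 0.0618 × 5.95) = 0.402 / 1.368 = 0.2939 g VSS per g bCOD removed.
ΔS = 2550 − 14.2 = 2536 mg/L, so the substrate removal rate is 2930 × 2536/1000 = 7430 kg bCOD/d.
Biomass synthesised: P_X = Y_obs × 7430 = 2184 kg VSS/d.
R_O = Q·ΔS − 1.42 P_X = 7430 − 3101 = 4329 kg O₂/d.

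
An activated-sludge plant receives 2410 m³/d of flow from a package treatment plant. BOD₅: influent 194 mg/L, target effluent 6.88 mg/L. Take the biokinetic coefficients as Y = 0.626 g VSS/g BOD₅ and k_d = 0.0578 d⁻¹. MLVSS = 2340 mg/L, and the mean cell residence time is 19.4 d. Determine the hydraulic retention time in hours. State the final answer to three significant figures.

τ ≈ 11.0 h

From the SRT design equation V = Y Q (S₀−S) θ_c / [X (1 + k_d θ_c)] = 0.626 × 2410 × (194 − 6.88) × 19.4 / [2340 × (1 + 0.0578 × 19.4)] = 5.48×10^6 / 4964 = 1103 m³.
Hydraulic retention time τ = V/Q = 1103 / 2410 = 0.4578 d = 10.99 h.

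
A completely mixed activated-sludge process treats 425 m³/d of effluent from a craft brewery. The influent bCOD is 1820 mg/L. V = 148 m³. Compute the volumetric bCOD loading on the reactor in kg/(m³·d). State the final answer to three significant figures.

L_v ≈ 5.23 kg bCOD/(m³·d)

Applied bCOD load per unit volume = Q·S₀/V = (425 × 1820/1000)/148.0 = 5.226 kg bCOD·m⁻³·d⁻¹.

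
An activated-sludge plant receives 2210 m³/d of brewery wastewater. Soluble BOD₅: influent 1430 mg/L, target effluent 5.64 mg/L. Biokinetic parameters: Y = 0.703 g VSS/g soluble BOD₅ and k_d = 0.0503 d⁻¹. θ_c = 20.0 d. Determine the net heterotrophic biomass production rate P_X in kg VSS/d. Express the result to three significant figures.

The observed yield is Y_obs = Y/(1 + k_d·θ_c) = 0.703 / (1 + 0.0503 × 20.0) = 0.703 / 2.006 = 0.3504 g VSS per g soluble BOD₅ removed.
Q·(S₀ − S) = 2210 × (1430 − 5.64) × 10⁻³ = 3148 kg/d removed.
P_X = Y_obs · Q(S₀ − S) = 0.3504 × 3148 = 1103 kg VSS/d.

P_X ≈ 1100 kg VSS/d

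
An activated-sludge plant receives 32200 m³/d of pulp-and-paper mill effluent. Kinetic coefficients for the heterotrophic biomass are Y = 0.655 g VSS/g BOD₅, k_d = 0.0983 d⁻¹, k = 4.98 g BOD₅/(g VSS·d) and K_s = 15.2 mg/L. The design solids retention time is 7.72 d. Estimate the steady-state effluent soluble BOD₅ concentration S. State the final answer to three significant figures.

S ≈ 1.14 mg/L

Effluent substrate depends only on kinetics and SRT: S = K_s(1 + k_d θ_c) / [θ_c(Yk − k_d) − 1] = 15.2 × (1 + 0.0983 × 7.72) / [7.72 × (0.655 × 4.98 − 0.0983) − 1] = 26.73 / 23.42 = 1.141 mg/L.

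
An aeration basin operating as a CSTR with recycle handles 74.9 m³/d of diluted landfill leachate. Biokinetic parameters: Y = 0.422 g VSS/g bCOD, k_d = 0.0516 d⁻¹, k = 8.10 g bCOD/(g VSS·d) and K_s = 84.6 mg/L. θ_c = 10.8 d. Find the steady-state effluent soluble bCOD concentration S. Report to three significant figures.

For a completely mixed reactor with recycle the Lawrence–McCarty relation gives S = K_s·(1 + k_d·θ_c) / [θ_c·(Y·k − k_d) − 1] = 84.6 × (1 + 0.0516 × 10.8) / [10.8 × (0.422 × 8.10 − 0.0516) − 1] = 131.7 / 35.36 = 3.726 mg/L.

S ≈ 3.73 mg/L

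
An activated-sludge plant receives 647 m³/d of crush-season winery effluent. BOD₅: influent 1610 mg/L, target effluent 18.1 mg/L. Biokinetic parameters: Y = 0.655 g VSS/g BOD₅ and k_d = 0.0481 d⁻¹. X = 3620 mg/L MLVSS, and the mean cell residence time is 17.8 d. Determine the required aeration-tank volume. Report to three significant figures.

Rearranging the biomass balance for a CMAS with decay, V = Y·Q·ΔS·θ_c / [X·(1+k_d θ_c)] = 0.655 × 647 × (1610 − 18.1) × 17.8 / [3620 × (1 + 0.0481 × 17.8)] = 1.2×10^7 / 6719 = 1787 m³.

V ≈ 1790 m³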